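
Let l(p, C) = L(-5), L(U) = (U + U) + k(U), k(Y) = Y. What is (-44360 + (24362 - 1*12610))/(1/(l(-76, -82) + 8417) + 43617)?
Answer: -273972416/366470035 ≈ -0.74760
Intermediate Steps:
L(U) = 3*U (L(U) = (U + U) + U = 2*U + U = 3*U)
l(p, C) = -15 (l(p, C) = 3*(-5) = -15)
(-44360 + (24362 - 1*12610))/(1/(l(-76, -82) + 8417) + 43617) = (-44360 + (24362 - 1*12610))/(1/(-15 + 8417) + 43617) = (-44360 + (24362 - 12610))/(1/8402 + 43617) = (-44360 + 11752)/(1/8402 + 43617) = -32608/366470035/8402 = -32608*8402/366470035 = -273972416/366470035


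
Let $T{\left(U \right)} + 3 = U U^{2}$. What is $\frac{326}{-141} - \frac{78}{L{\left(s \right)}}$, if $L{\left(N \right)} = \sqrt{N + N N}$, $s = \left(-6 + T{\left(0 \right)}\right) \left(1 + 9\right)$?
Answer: $- \frac{326}{141} - \frac{13 \sqrt{890}}{445} \approx -3.1836$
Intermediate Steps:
$T{\left(U \right)} = -3 + U^{3}$ ($T{\left(U \right)} = -3 + U U^{2} = -3 + U^{3}$)
$s = -90$ ($s = \left(-6 - \left(3 - 0^{3}\right)\right) \left(1 + 9\right) = \left(-6 + \left(-3 + 0\right)\right) 10 = \left(-6 - 3\right) 10 = \left(-9\right) 10 = -90$)
$L{\left(N \right)} = \sqrt{N + N^{2}}$
$\frac{326}{-141} - \frac{78}{L{\left(s \right)}} = \frac{326}{-141} - \frac{78}{\sqrt{- 90 \left(1 - 90\right)}} = 326 \left(- \frac{1}{141}\right) - \frac{78}{\sqrt{\left(-90\right) \left(-89\right)}} = - \frac{326}{141} - \frac{78}{\sqrt{8010}} = - \frac{326}{141} - \frac{78}{3 \sqrt{890}} = - \frac{326}{141} - 78 \frac{\sqrt{890}}{2670} = - \frac{326}{141} - \frac{13 \sqrt{890}}{445}$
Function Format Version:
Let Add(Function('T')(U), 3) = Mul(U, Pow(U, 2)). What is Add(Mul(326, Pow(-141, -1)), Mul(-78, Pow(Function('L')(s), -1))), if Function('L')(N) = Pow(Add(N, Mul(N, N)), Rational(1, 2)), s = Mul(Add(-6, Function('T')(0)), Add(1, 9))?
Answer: Add(Rational(-326, 141), Mul(Rational(-13, 445), Pow(890, Rational(1, 2)))) ≈ -3.1836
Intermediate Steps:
Function('T')(U) = Add(-3, Pow(U, 3)) (Function('T')(U) = Add(-3, Mul(U, Pow(U, 2))) = Add(-3, Pow(U, 3)))
s = -90 (s = Mul(Add(-6, Add(-3, Pow(0, 3))), Add(1, 9)) = Mul(Add(-6, Add(-3, 0)), 10) = Mul(Add(-6, -3), 10) = Mul(-9, 10) = -90)
Function('L')(N) = Pow(Add(N, Pow(N, 2)), Rational(1, 2))
Add(Mul(326, Pow(-141, -1)), Mul(-78, Pow(Function('L')(s), -1))) = Add(Mul(326, Pow(-141, -1)), Mul(-78, Pow(Pow(Mul(-90, Add(1, -90)), Rational(1, 2)), -1))) = Add(Mul(326, Rational(-1, 141)), Mul(-78, Pow(Pow(Mul(-90, -89), Rational(1, 2)), -1))) = Add(Rational(-326, 141), Mul(-78, Pow(Pow(8010, Rational(1, 2)), -1))) = Add(Rational(-326, 141), Mul(-78, Pow(Mul(3, Pow(890, Rational(1, 2))), -1))) = Add(Rational(-326, 141), Mul(-78, Mul(Rational(1, 2670), Pow(890, Rational(1, 2))))) = Add(Rational(-326, 141), Mul(Rational(-13, 445), Pow(890, Rational(1, 2))))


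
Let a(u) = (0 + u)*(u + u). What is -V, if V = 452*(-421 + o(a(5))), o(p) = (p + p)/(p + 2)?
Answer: 2462496/13 ≈ 1.8942e+5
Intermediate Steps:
a(u) = 2*u**2 (a(u) = u*(2*u) = 2*u**2)
o(p) = 2*p/(2 + p) (o(p) = (2*p)/(2 + p) = 2*p/(2 + p))
V = -2462496/13 (V = 452*(-421 + 2*(2*5**2)/(2 + 2*5**2)) = 452*(-421 + 2*(2*25)/(2 + 2*25)) = 452*(-421 + 2*50/(2 + 50)) = 452*(-421 + 2*50/52) = 452*(-421 + 2*50*(1/52)) = 452*(-421 + 25/13) = 452*(-5448/13) = -2462496/13 ≈ -1.8942e+5)
-V = -1*(-2462496/13) = 2462496/13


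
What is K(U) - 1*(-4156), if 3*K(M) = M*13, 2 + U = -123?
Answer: 10843/3 ≈ 3614.3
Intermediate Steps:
U = -125 (U = -2 - 123 = -125)
K(M) = 13*M/3 (K(M) = (M*13)/3 = (13*M)/3 = 13*M/3)
K(U) - 1*(-4156) = (13/3)*(-125) - 1*(-4156) = -1625/3 + 4156 = 10843/3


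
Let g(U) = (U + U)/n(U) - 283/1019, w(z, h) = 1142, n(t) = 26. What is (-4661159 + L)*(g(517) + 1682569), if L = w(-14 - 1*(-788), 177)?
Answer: -103869517363169679/13247 ≈ -7.8410e+12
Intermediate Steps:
L = 1142
g(U) = -283/1019 + U/13 (g(U) = (U + U)/26 - 283/1019 = (2*U)*(1/26) - 283*1/1019 = U/13 - 283/1019 = -283/1019 + U/13)
(-4661159 + L)*(g(517) + 1682569) = (-4661159 + 1142)*((-283/1019 + (1/13)*517) + 1682569) = -4660017*((-283/1019 + 517/13) + 1682569) = -4660017*(523144/13247 + 1682569) = -4660017*22289514687/13247 = -103869517363169679/13247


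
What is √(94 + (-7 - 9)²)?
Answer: 5*√14 ≈ 18.708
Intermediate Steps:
√(94 + (-7 - 9)²) = √(94 + (-16)²) = √(94 + 256) = √350 = 5*√14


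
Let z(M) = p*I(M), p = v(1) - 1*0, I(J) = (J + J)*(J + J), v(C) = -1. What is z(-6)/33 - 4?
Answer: -92/11 ≈ -8.3636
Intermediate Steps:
I(J) = 4*J² (I(J) = (2*J)*(2*J) = 4*J²)
p = -1 (p = -1 - 1*0 = -1 + 0 = -1)
z(M) = -4*M²
z(-6)/33 - 4 = -4*(-6)²/33 - 4 = -4*36*(1/33) - 4 = -144*1/33 - 4 = -48/11 - 4 = -92/11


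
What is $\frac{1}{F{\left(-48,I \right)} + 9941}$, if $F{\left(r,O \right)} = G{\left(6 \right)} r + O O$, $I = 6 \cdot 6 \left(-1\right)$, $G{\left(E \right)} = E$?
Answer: $\frac{1}{10949} \approx 9.1332 \cdot 10^{-5}$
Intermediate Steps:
$I = -36$ ($I = 36 \left(-1\right) = -36$)
$F{\left(r,O \right)} = O^{2} + 6 r$ ($F{\left(r,O \right)} = 6 r + O O = 6 r + O^{2} = O^{2} + 6 r$)
$\frac{1}{F{\left(-48,I \right)} + 9941} = \frac{1}{\left(\left(-36\right)^{2} + 6 \left(-48\right)\right) + 9941} = \frac{1}{\left(1296 - 288\right) + 9941} = \frac{1}{1008 + 9941} = \frac{1}{10949}$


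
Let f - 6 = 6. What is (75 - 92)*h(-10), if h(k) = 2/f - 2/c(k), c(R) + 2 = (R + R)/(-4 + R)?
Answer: -187/3 ≈ -62.333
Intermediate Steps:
f = 12 (f = 6 + 6 = 12)
c(R) = -2 + 2*R/(-4 + R) (c(R) = -2 + (R + R)/(-4 + R) = -2 + (2*R)/(-4 + R) = -2 + 2*R/(-4 + R))
h(k) = 7/6 - k/4 (h(k) = 2/12 - (-1 + k/4) = 2*(1/12) - 2*(-½ + k/8) = ⅙ + (1 - k/4) = 7/6 - k/4)
(75 - 92)*h(-10) = (75 - 92)*(7/6 - ¼*(-10)) = -17*(7/6 + 5/2) = -17*11/3 = -187/3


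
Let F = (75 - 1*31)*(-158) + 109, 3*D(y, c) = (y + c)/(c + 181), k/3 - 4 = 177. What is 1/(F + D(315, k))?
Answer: -362/2477023 ≈ -0.00014614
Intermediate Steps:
k = 543 (k = 12 + 3*177 = 12 + 531 = 543)
D(y, c) = (c + y)/(3*(181 + c)) (D(y, c) = ((y + c)/(c + 181))/3 = ((c + y)/(181 + c))/3 = (c + y)/(3*(181 + c)))
F = -6843 (F = (75 - 31)*(-158) + 109 = 44*(-158) + 109 = -6952 + 109 = -6843)
1/(F + D(315, k)) = 1/(-6843 + (543 + 315)/(3*(181 + 543))) = 1/(-6843 + (⅓)*858/724) = 1/(-6843 + (⅓)*(1/724)*858) = 1/(-6843 + 143/362) = 1/(-2477023/362) = -362/2477023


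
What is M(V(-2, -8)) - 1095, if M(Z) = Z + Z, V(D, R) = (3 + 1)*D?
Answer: -1111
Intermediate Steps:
V(D, R) = 4*D
M(Z) = 2*Z
M(V(-2, -8)) - 1095 = 2*(4*(-2)) - 1095 = 2*(-8) - 1095 = -16 - 1095 = -1111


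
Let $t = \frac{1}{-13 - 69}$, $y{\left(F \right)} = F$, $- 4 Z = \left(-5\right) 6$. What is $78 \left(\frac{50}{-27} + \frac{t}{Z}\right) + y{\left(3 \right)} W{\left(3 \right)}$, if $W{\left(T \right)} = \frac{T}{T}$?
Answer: $- \frac{261199}{1845} \approx -141.57$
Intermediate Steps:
$Z = \frac{15}{2}$ ($Z = - \frac{\left(-5\right) 6}{4} = \left(- \frac{1}{4}\right) \left(-30\right) = \frac{15}{2} \approx 7.5$)
$W{\left(T \right)} = 1$
$t = - \frac{1}{82}$ ($t = \frac{1}{-82} = - \frac{1}{82} \approx -0.012195$)
$78 \left(\frac{50}{-27} + \frac{t}{Z}\right) + y{\left(3 \right)} W{\left(3 \right)} = 78 \left(\frac{50}{-27} - \frac{1}{82 \cdot \frac{15}{2}}\right) + 3 \cdot 1 = 78 \left(50 \left(- \frac{1}{27}\right) - \frac{1}{615}\right) + 3 = 78 \left(- \frac{50}{27} - \frac{1}{615}\right) + 3 = 78 \left(- \frac{10259}{5535}\right) + 3 = - \frac{266734}{1845} + 3 = - \frac{261199}{1845}$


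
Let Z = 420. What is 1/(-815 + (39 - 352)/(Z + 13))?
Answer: -433/353208 ≈ -0.0012259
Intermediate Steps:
1/(-815 + (39 - 352)/(Z + 13)) = 1/(-815 + (39 - 352)/(420 + 13)) = 1/(-815 - 313/433) = 1/(-353208/433) = -433/353208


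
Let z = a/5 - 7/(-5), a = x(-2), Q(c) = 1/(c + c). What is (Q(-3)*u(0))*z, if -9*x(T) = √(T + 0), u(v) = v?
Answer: 0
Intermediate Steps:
Q(c) = 1/(2*c)
x(T) = -√T/9 (x(T) = -√(T + 0)/9 = -√T/9)
a = -I*√2/9 ≈ -0.15713*I
z = 7/5 - I*√2/45 (z = -I*√2/9/5 - 7/(-5) = -I*√2/9*(⅕) - 7*(-⅕) = -I*√2/45 + 7/5 = 7/5 - I*√2/45 ≈ 1.4 - 0.031427*I)
(Q(-3)*u(0))*z = (((½)/(-3))*0)*(7/5 - I*√2/45) = (((½)*(-⅓))*0)*(7/5 - I*√2/45) = (-⅙*0)*(7/5 - I*√2/45) = 0*(7/5 - I*√2/45) = 0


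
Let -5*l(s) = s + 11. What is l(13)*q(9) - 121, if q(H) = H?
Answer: -821/5 ≈ -164.20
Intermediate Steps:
l(s) = -11/5 - s/5 (l(s) = -(s + 11)/5 = -(11 + s)/5 = -11/5 - s/5)
l(13)*q(9) - 121 = (-11/5 - ⅕*13)*9 - 121 = (-11/5 - 13/5)*9 - 121 = -24/5*9 - 121 = -216/5 - 121 = -821/5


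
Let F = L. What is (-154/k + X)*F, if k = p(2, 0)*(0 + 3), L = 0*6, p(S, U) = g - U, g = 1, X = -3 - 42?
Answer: 0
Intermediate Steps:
X = -45
p(S, U) = 1 - U
L = 0
F = 0
k = 3 (k = (1 - 1*0)*(0 + 3) = (1 + 0)*3 = 1*3 = 3)
(-154/k + X)*F = (-154/3 - 45)*0 = -289/3*0 = 0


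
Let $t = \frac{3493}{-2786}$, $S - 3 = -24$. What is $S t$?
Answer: $\frac{10479}{398} \approx 26.329$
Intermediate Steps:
$S = -21$ ($S = 3 - 24 = -21$)
$t = - \frac{499}{398}$ ($t = 3493 \left(- \frac{1}{2786}\right) = - \frac{499}{398} \approx -1.2538$)
$S t = \left(-21\right) \left(- \frac{499}{398}\right) = \frac{10479}{398}$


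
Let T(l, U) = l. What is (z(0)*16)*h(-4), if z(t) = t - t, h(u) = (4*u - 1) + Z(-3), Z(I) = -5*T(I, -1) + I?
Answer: 0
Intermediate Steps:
Z(I) = -4*I (Z(I) = -5*I + I = -4*I)
h(u) = 11 + 4*u (h(u) = (4*u - 1) - 4*(-3) = (-1 + 4*u) + 12 = 11 + 4*u)
z(t) = 0
(z(0)*16)*h(-4) = (0*16)*(11 + 4*(-4)) = 0*(11 - 16) = 0*(-5) = 0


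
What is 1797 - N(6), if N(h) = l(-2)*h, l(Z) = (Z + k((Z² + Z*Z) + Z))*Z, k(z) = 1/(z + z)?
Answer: 1774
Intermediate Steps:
k(z) = 1/(2*z)
l(Z) = Z*(Z + 1/(2*(Z + 2*Z²))) (l(Z) = (Z + 1/(2*((Z² + Z*Z) + Z)))*Z = (Z + 1/(2*((Z² + Z²) + Z)))*Z = (Z + 1/(2*(2*Z² + Z)))*Z = (Z + 1/(2*(Z + 2*Z²)))*Z = Z*(Z + 1/(2*(Z + 2*Z²))))
N(h) = 23*h/6 (N(h) = ((1 + 2*(-2)²*(1 + 2*(-2)))/(2*(1 + 2*(-2))))*h = ((1 + 2*4*(1 - 4))/(2*(1 - 4)))*h = ((½)*(1 + 2*4*(-3))/(-3))*h = ((½)*(-⅓)*(1 - 24))*h = ((½)*(-⅓)*(-23))*h = 23*h/6)
1797 - N(6) = 1797 - 23*6/6 = 1797 - 1*23 = 1797 - 23 = 1774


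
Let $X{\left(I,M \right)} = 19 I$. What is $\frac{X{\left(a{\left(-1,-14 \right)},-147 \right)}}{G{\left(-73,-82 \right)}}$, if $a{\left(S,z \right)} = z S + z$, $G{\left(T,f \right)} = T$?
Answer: $0$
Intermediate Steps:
$a{\left(S,z \right)} = z + S z$ ($a{\left(S,z \right)} = S z + z = z + S z$)
$\frac{X{\left(a{\left(-1,-14 \right)},-147 \right)}}{G{\left(-73,-82 \right)}} = \frac{19 \left(- 14 \left(1 - 1\right)\right)}{-73} = 19 \left(\left(-14\right) 0\right) \left(- \frac{1}{73}\right) = 19 \cdot 0 \left(- \frac{1}{73}\right) = 0 \left(- \frac{1}{73}\right) = 0$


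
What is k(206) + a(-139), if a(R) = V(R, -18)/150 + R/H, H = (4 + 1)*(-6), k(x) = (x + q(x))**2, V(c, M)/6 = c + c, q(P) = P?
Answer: 25460627/150 ≈ 1.6974e+5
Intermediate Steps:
V(c, M) = 12*c (V(c, M) = 6*(c + c) = 6*(2*c) = 12*c)
k(x) = 4*x**2 (k(x) = (x + x)**2 = (2*x)**2 = 4*x**2)
H = -30 (H = 5*(-6) = -30)
a(R) = 7*R/150 (a(R) = (12*R)/150 + R/(-30) = (12*R)*(1/150) + R*(-1/30) = 2*R/25 - R/30 = 7*R/150)
k(206) + a(-139) = 4*206**2 + (7/150)*(-139) = 4*42436 - 973/150 = 169744 - 973/150 = 25460627/150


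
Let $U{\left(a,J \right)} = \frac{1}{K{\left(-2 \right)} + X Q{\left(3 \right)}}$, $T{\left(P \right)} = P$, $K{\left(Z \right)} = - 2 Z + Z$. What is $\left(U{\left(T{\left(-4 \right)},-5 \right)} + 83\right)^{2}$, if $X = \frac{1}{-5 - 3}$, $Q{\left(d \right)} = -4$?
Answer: $\frac{173889}{25} \approx 6955.6$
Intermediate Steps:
$K{\left(Z \right)} = - Z$
$X = - \frac{1}{8}$ ($X = \frac{1}{-8} = - \frac{1}{8} \approx -0.125$)
$U{\left(a,J \right)} = \frac{2}{5}$ ($U{\left(a,J \right)} = \frac{1}{\left(-1\right) \left(-2\right) - - \frac{1}{2}} = \frac{1}{2 + \frac{1}{2}} = \frac{1}{\frac{5}{2}} = \frac{2}{5}$)
$\left(U{\left(T{\left(-4 \right)},-5 \right)} + 83\right)^{2} = \left(\frac{2}{5} + 83\right)^{2} = \left(\frac{417}{5}\right)^{2} = \frac{173889}{25}$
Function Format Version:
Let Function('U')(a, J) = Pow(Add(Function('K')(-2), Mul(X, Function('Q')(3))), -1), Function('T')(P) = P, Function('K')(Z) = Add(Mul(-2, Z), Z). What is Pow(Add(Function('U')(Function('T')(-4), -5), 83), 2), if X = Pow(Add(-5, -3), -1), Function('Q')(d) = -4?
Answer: Rational(173889, 25) ≈ 6955.6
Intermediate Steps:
Function('K')(Z) = Mul(-1, Z)
X = Rational(-1, 8) (X = Pow(-8, -1) = Rational(-1, 8) ≈ -0.12500)
Function('U')(a, J) = Rational(2, 5) (Function('U')(a, J) = Pow(Add(Mul(-1, -2), Mul(Rational(-1, 8), -4)), -1) = Pow(Add(2, Rational(1, 2)), -1) = Pow(Rational(5, 2), -1) = Rational(2, 5))
Pow(Add(Function('U')(Function('T')(-4), -5), 83), 2) = Pow(Add(Rational(2, 5), 83), 2) = Pow(Rational(417, 5), 2) = Rational(173889, 25)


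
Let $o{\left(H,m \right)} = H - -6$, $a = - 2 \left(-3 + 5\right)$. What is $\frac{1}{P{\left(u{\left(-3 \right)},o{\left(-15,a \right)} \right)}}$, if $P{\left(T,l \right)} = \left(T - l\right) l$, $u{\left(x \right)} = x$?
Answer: $- \frac{1}{54} \approx -0.018519$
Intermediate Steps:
$a = -4$ ($a = \left(-2\right) 2 = -4$)
$o{\left(H,m \right)} = 6 + H$ ($o{\left(H,m \right)} = H + 6 = 6 + H$)
$P{\left(T,l \right)} = l \left(T - l\right)$
$\frac{1}{P{\left(u{\left(-3 \right)},o{\left(-15,a \right)} \right)}} = \frac{1}{\left(6 - 15\right) \left(-3 - \left(6 - 15\right)\right)} = \frac{1}{\left(-9\right) \left(-3 - -9\right)} = \frac{1}{\left(-9\right) \left(-3 + 9\right)} = \frac{1}{\left(-9\right) 6} = \frac{1}{-54} = - \frac{1}{54}$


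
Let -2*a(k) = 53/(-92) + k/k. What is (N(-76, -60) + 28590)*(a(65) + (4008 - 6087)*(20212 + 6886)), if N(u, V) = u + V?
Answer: -147476520986709/92 ≈ -1.6030e+12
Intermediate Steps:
a(k) = -39/184 (a(k) = -(53/(-92) + k/k)/2 = -(53*(-1/92) + 1)/2 = -(-53/92 + 1)/2 = -½*39/92 = -39/184)
N(u, V) = V + u
(N(-76, -60) + 28590)*(a(65) + (4008 - 6087)*(20212 + 6886)) = ((-60 - 76) + 28590)*(-39/184 + (4008 - 6087)*(20212 + 6886)) = (-136 + 28590)*(-39/184 - 2079*27098) = 28454*(-39/184 - 56336742) = 28454*(-10365960567/184) = -147476520986709/92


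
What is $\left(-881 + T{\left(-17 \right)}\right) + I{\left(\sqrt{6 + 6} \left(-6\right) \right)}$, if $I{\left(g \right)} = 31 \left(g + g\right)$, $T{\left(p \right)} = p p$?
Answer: $-592 - 744 \sqrt{3} \approx -1880.6$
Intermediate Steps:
$T{\left(p \right)} = p^{2}$
$I{\left(g \right)} = 62 g$ ($I{\left(g \right)} = 31 \cdot 2 g = 62 g$)
$\left(-881 + T{\left(-17 \right)}\right) + I{\left(\sqrt{6 + 6} \left(-6\right) \right)} = \left(-881 + \left(-17\right)^{2}\right) + 62 \sqrt{6 + 6} \left(-6\right) = \left(-881 + 289\right) + 62 \sqrt{12} \left(-6\right) = -592 + 62 \cdot 2 \sqrt{3} \left(-6\right) = -592 + 62 \left(- 12 \sqrt{3}\right) = -592 - 744 \sqrt{3}$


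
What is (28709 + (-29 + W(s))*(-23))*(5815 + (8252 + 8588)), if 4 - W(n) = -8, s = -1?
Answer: 659260500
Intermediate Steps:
W(n) = 12 (W(n) = 4 - 1*(-8) = 4 + 8 = 12)
(28709 + (-29 + W(s))*(-23))*(5815 + (8252 + 8588)) = (28709 + (-29 + 12)*(-23))*(5815 + (8252 + 8588)) = (28709 - 17*(-23))*(5815 + 16840) = (28709 + 391)*22655 = 29100*22655 = 659260500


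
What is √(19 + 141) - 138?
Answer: -138 + 4*√10 ≈ -125.35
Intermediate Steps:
√(19 + 141) - 138 = √160 - 138 = 4*√10 - 138 = -138 + 4*√10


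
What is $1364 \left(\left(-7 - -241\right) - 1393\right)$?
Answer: $-1580876$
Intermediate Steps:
$1364 \left(\left(-7 - -241\right) - 1393\right) = 1364 \left(\left(-7 + 241\right) - 1393\right) = 1364 \left(234 - 1393\right) = 1364 \left(-1159\right) = -1580876$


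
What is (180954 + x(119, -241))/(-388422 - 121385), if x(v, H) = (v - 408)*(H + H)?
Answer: -320252/509807 ≈ -0.62818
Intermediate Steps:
x(v, H) = 2*H*(-408 + v) (x(v, H) = (-408 + v)*(2*H) = 2*H*(-408 + v))
(180954 + x(119, -241))/(-388422 - 121385) = (180954 + 2*(-241)*(-408 + 119))/(-388422 - 121385) = (180954 + 2*(-241)*(-289))/(-509807) = (180954 + 139298)*(-1/509807) = 320252*(-1/509807) = -320252/509807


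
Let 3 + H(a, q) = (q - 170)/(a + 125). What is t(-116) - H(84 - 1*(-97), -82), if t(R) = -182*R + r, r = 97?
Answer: 360618/17 ≈ 21213.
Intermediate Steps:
H(a, q) = -3 + (-170 + q)/(125 + a) (H(a, q) = -3 + (q - 170)/(a + 125) = -3 + (-170 + q)/(125 + a))
t(R) = 97 - 182*R (t(R) = -182*R + 97 = 97 - 182*R)
t(-116) - H(84 - 1*(-97), -82) = (97 - 182*(-116)) - (-545 - 82 - 3*(84 - 1*(-97)))/(125 + (84 - 1*(-97))) = (97 + 21112) - (-545 - 82 - 3*(84 + 97))/(125 + (84 + 97)) = 21209 - (-545 - 82 - 3*181)/(125 + 181) = 21209 - (-545 - 82 - 543)/306 = 21209 - (-1170)/306 = 21209 - 1*(-65/17) = 21209 + 65/17 = 360618/17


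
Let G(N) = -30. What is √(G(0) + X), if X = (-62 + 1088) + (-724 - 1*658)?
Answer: I*√386 ≈ 19.647*I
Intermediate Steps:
X = -356 (X = 1026 + (-724 - 658) = 1026 - 1382 = -356)
√(G(0) + X) = √(-30 - 356) = √(-386) = I*√386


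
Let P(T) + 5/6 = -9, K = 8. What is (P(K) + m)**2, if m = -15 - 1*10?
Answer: 43681/36 ≈ 1213.4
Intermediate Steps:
P(T) = -59/6 (P(T) = -5/6 - 9 = -59/6)
m = -25 (m = -15 - 10 = -25)
(P(K) + m)**2 = (-59/6 - 25)**2 = (-209/6)**2 = 43681/36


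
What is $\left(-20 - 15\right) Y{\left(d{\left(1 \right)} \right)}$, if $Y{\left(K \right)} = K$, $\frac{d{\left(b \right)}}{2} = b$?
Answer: $-70$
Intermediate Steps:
$d{\left(b \right)} = 2 b$
$\left(-20 - 15\right) Y{\left(d{\left(1 \right)} \right)} = \left(-20 - 15\right) 2 \cdot 1 = \left(-35\right) 2 = -70$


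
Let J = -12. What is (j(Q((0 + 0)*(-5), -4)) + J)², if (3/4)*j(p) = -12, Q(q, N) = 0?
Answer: 784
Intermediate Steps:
j(p) = -16 (j(p) = (4/3)*(-12) = -16)
(j(Q((0 + 0)*(-5), -4)) + J)² = (-16 - 12)² = (-28)² = 784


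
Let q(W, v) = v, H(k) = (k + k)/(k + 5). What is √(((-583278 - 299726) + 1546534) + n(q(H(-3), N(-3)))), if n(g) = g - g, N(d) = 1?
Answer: √663530 ≈ 814.57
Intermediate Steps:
H(k) = 2*k/(5 + k) (H(k) = (2*k)/(5 + k) = 2*k/(5 + k))
n(g) = 0
√(((-583278 - 299726) + 1546534) + n(q(H(-3), N(-3)))) = √(((-583278 - 299726) + 1546534) + 0) = √((-883004 + 1546534) + 0) = √(663530 + 0) = √663530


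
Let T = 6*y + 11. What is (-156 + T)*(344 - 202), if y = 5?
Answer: -16330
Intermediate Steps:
T = 41 (T = 6*5 + 11 = 30 + 11 = 41)
(-156 + T)*(344 - 202) = (-156 + 41)*(344 - 202) = -115*142 = -16330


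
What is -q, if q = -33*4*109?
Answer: 14388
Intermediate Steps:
q = -14388 (q = -33*436 = -1*14388 = -14388)
-q = -1*(-14388) = 14388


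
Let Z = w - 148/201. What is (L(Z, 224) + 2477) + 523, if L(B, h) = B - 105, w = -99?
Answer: 561848/201 ≈ 2795.3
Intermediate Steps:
Z = -20047/201 (Z = -99 - 148/201 = -20047/201 ≈ -99.736)
L(B, h) = -105 + B
(L(Z, 224) + 2477) + 523 = ((-105 - 20047/201) + 2477) + 523 = (-41152/201 + 2477) + 523 = 456725/201 + 523 = 561848/201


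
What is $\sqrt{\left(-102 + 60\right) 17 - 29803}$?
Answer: $i \sqrt{30517} \approx 174.69 i$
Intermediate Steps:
$\sqrt{\left(-102 + 60\right) 17 - 29803} = \sqrt{\left(-42\right) 17 - 29803} = \sqrt{-714 - 29803} = \sqrt{-30517} = i \sqrt{30517}$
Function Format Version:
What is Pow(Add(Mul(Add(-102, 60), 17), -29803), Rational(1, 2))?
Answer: Mul(I, Pow(30517, Rational(1, 2))) ≈ Mul(174.69, I)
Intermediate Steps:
Pow(Add(Mul(Add(-102, 60), 17), -29803), Rational(1, 2)) = Pow(Add(Mul(-42, 17), -29803), Rational(1, 2)) = Pow(Add(-714, -29803), Rational(1, 2)) = Pow(-30517, Rational(1, 2)) = Mul(I, Pow(30517, Rational(1, 2)))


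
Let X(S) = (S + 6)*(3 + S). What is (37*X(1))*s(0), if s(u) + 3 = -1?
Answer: -4144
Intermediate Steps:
X(S) = (3 + S)*(6 + S) (X(S) = (6 + S)*(3 + S) = (3 + S)*(6 + S))
s(u) = -4 (s(u) = -3 - 1 = -4)
(37*X(1))*s(0) = (37*(18 + 1**2 + 9*1))*(-4) = (37*(18 + 1 + 9))*(-4) = (37*28)*(-4) = 1036*(-4) = -4144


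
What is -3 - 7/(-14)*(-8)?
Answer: -7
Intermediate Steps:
-3 - 7/(-14)*(-8) = -3 - 7*(-1/14)*(-8) = -3 + (½)*(-8) = -3 - 4 = -7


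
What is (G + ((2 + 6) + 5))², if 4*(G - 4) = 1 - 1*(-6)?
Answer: 5625/16 ≈ 351.56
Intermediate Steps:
G = 23/4 (G = 4 + (1 - 1*(-6))/4 = 4 + (1 + 6)/4 = 4 + (¼)*7 = 4 + 7/4 = 23/4 ≈ 5.7500)
(G + ((2 + 6) + 5))² = (23/4 + ((2 + 6) + 5))² = (23/4 + (8 + 5))² = (23/4 + 13)² = (75/4)² = 5625/16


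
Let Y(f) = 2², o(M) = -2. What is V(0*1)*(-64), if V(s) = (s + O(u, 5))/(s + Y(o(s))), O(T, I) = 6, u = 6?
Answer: -96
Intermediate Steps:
Y(f) = 4
V(s) = (6 + s)/(4 + s) (V(s) = (s + 6)/(s + 4) = (6 + s)/(4 + s))
V(0*1)*(-64) = ((6 + 0*1)/(4 + 0*1))*(-64) = ((6 + 0)/(4 + 0))*(-64) = (6/4)*(-64) = ((¼)*6)*(-64) = (3/2)*(-64) = -96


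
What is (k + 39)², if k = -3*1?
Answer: 1296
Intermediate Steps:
k = -3
(k + 39)² = (-3 + 39)² = 36² = 1296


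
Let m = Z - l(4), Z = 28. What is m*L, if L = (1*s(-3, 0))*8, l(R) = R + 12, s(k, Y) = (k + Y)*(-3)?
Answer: 864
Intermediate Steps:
s(k, Y) = -3*Y - 3*k (s(k, Y) = (Y + k)*(-3) = -3*Y - 3*k)
l(R) = 12 + R
L = 72 (L = (1*(-3*0 - 3*(-3)))*8 = (1*(0 + 9))*8 = (1*9)*8 = 9*8 = 72)
m = 12 (m = 28 - (12 + 4) = 28 - 1*16 = 28 - 16 = 12)
m*L = 12*72 = 864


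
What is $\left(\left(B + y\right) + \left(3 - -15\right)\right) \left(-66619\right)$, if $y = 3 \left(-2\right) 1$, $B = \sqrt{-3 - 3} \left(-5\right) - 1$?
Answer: $-732809 + 333095 i \sqrt{6} \approx -7.3281 \cdot 10^{5} + 8.1591 \cdot 10^{5} i$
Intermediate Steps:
$B = -1 - 5 i \sqrt{6}$ ($B = \sqrt{-6} \left(-5\right) - 1 = i \sqrt{6} \left(-5\right) - 1 = - 5 i \sqrt{6} - 1 = -1 - 5 i \sqrt{6} \approx -1.0 - 12.247 i$)
$y = -6$ ($y = \left(-6\right) 1 = -6$)
$\left(\left(B + y\right) + \left(3 - -15\right)\right) \left(-66619\right) = \left(\left(\left(-1 - 5 i \sqrt{6}\right) - 6\right) + \left(3 - -15\right)\right) \left(-66619\right) = \left(\left(-7 - 5 i \sqrt{6}\right) + \left(3 + 15\right)\right) \left(-66619\right) = \left(\left(-7 - 5 i \sqrt{6}\right) + 18\right) \left(-66619\right) = \left(11 - 5 i \sqrt{6}\right) \left(-66619\right) = -732809 + 333095 i \sqrt{6}$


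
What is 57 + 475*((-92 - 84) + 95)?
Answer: -38418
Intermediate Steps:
57 + 475*((-92 - 84) + 95) = 57 + 475*(-176 + 95) = 57 + 475*(-81) = 57 - 38475 = -38418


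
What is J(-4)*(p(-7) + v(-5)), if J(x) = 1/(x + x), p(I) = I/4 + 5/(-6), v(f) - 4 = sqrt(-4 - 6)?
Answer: -17/96 - I*sqrt(10)/8 ≈ -0.17708 - 0.39528*I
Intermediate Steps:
v(f) = 4 + I*sqrt(10) (v(f) = 4 + sqrt(-4 - 6) = 4 + sqrt(-10) = 4 + I*sqrt(10))
p(I) = -5/6 + I/4 (p(I) = I*(1/4) + 5*(-1/6) = I/4 - 5/6 = -5/6 + I/4)
J(x) = 1/(2*x)
J(-4)*(p(-7) + v(-5)) = ((1/2)/(-4))*((-5/6 + (1/4)*(-7)) + (4 + I*sqrt(10))) = ((1/2)*(-1/4))*((-5/6 - 7/4) + (4 + I*sqrt(10))) = -(-31/12 + (4 + I*sqrt(10)))/8 = -(17/12 + I*sqrt(10))/8 = -17/96 - I*sqrt(10)/8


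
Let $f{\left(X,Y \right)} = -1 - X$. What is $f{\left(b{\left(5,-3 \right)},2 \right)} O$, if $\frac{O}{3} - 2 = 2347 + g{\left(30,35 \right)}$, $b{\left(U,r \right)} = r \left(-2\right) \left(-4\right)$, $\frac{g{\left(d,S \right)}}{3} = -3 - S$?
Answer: $154215$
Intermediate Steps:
$g{\left(d,S \right)} = -9 - 3 S$ ($g{\left(d,S \right)} = 3 \left(-3 - S\right) = -9 - 3 S$)
$b{\left(U,r \right)} = 8 r$ ($b{\left(U,r \right)} = - 2 r \left(-4\right) = 8 r$)
$O = 6705$ ($O = 6 + 3 \left(2347 - 114\right) = 6 + 3 \cdot 2233 = 6 + 6699 = 6705$)
$f{\left(b{\left(5,-3 \right)},2 \right)} O = \left(-1 - 8 \left(-3\right)\right) 6705 = \left(-1 - -24\right) 6705 = \left(-1 + 24\right) 6705 = 23 \cdot 6705 = 154215$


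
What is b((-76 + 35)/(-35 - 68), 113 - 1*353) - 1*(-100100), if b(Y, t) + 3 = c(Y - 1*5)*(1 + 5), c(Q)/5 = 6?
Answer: 100277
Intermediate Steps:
c(Q) = 30 (c(Q) = 5*6 = 30)
b(Y, t) = 177 (b(Y, t) = -3 + 30*(1 + 5) = -3 + 30*6 = -3 + 180 = 177)
b((-76 + 35)/(-35 - 68), 113 - 1*353) - 1*(-100100) = 177 - 1*(-100100) = 177 + 100100 = 100277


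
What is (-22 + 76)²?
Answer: 2916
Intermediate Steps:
(-22 + 76)² = 54² = 2916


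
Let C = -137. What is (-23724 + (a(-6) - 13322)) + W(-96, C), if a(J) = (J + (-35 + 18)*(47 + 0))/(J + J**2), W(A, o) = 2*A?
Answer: -223589/6 ≈ -37265.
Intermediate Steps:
a(J) = (-799 + J)/(J + J**2) (a(J) = (J - 17*47)/(J + J**2) = (J - 799)/(J + J**2) = (-799 + J)/(J + J**2))
(-23724 + (a(-6) - 13322)) + W(-96, C) = (-23724 + ((-799 - 6)/((-6)*(1 - 6)) - 13322)) + 2*(-96) = (-23724 + (-1/6*(-805)/(-5) - 13322)) - 192 = (-23724 + (-1/6*(-1/5)*(-805) - 13322)) - 192 = (-23724 + (-161/6 - 13322)) - 192 = (-23724 - 80093/6) - 192 = -222437/6 - 192 = -223589/6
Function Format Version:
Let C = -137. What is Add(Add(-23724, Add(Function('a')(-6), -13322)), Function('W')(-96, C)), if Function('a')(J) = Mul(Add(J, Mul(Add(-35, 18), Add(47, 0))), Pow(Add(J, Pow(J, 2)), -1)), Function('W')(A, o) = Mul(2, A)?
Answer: Rational(-223589, 6) ≈ -37265.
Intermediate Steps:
Function('a')(J) = Mul(Pow(Add(J, Pow(J, 2)), -1), Add(-799, J)) (Function('a')(J) = Mul(Add(J, Mul(-17, 47)), Pow(Add(J, Pow(J, 2)), -1)) = Mul(Add(J, -799), Pow(Add(J, Pow(J, 2)), -1)) = Mul(Add(-799, J), Pow(Add(J, Pow(J, 2)), -1)) = Mul(Pow(Add(J, Pow(J, 2)), -1), Add(-799, J)))
Add(Add(-23724, Add(Function('a')(-6), -13322)), Function('W')(-96, C)) = Add(Add(-23724, Add(Mul(Pow(-6, -1), Pow(Add(1, -6), -1), Add(-799, -6)), -13322)), Mul(2, -96)) = Add(Add(-23724, Add(Mul(Rational(-1, 6), Pow(-5, -1), -805), -13322)), -192) = Add(Add(-23724, Add(Mul(Rational(-1, 6), Rational(-1, 5), -805), -13322)), -192) = Add(Add(-23724, Add(Rational(-161, 6), -13322)), -192) = Add(Add(-23724, Rational(-80093, 6)), -192) = Add(Rational(-222437, 6), -192) = Rational(-223589, 6)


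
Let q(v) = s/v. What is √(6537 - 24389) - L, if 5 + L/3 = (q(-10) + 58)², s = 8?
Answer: -245013/25 + 2*I*√4463 ≈ -9800.5 + 133.61*I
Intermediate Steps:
q(v) = 8/v
L = 245013/25 (L = -15 + 3*(8/(-10) + 58)² = -15 + 3*(8*(-⅒) + 58)² = -15 + 3*(-⅘ + 58)² = -15 + 3*(286/5)² = -15 + 3*(81796/25) = -15 + 245388/25 = 245013/25 ≈ 9800.5)
√(6537 - 24389) - L = √(6537 - 24389) - 1*245013/25 = √(-17852) - 245013/25 = 2*I*√4463 - 245013/25 = -245013/25 + 2*I*√4463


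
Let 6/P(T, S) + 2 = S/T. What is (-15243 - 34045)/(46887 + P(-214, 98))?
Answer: -12962744/12330639 ≈ -1.0513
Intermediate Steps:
P(T, S) = 6/(-2 + S/T)
(-15243 - 34045)/(46887 + P(-214, 98)) = (-15243 - 34045)/(46887 + 6*(-214)/(98 - 2*(-214))) = -49288/(46887 + 6*(-214)/(98 + 428)) = -49288/(46887 + 6*(-214)/526) = -49288/(46887 + 6*(-214)*(1/526)) = -49288/(46887 - 642/263) = -49288/12330639/263 = -49288*263/12330639 = -12962744/12330639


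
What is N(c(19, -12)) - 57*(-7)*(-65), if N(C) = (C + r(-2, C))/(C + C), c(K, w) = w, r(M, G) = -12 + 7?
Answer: -622423/24 ≈ -25934.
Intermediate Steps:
r(M, G) = -5
N(C) = (-5 + C)/(2*C) (N(C) = (C - 5)/(C + C) = (-5 + C)/((2*C)) = (-5 + C)*(1/(2*C)) = (-5 + C)/(2*C))
N(c(19, -12)) - 57*(-7)*(-65) = (1/2)*(-5 - 12)/(-12) - 57*(-7)*(-65) = (1/2)*(-1/12)*(-17) + 399*(-65) = 17/24 - 25935 = -622423/24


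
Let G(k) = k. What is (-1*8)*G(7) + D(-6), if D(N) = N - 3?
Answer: -65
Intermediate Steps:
D(N) = -3 + N
(-1*8)*G(7) + D(-6) = -1*8*7 + (-3 - 6) = -8*7 - 9 = -56 - 9 = -65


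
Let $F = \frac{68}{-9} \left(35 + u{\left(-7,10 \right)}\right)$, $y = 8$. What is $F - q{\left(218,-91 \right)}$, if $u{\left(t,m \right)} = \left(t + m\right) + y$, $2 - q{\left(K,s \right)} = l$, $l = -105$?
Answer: $- \frac{4091}{9} \approx -454.56$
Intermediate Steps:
$q{\left(K,s \right)} = 107$ ($q{\left(K,s \right)} = 2 - -105 = 2 + 105 = 107$)
$u{\left(t,m \right)} = 8 + m + t$ ($u{\left(t,m \right)} = \left(t + m\right) + 8 = \left(m + t\right) + 8 = 8 + m + t$)
$F = - \frac{3128}{9}$ ($F = \frac{68}{-9} \left(35 + \left(8 + 10 - 7\right)\right) = 68 \left(- \frac{1}{9}\right) \left(35 + 11\right) = \left(- \frac{68}{9}\right) 46 = - \frac{3128}{9} \approx -347.56$)
$F - q{\left(218,-91 \right)} = - \frac{3128}{9} - 107 = - \frac{4091}{9}$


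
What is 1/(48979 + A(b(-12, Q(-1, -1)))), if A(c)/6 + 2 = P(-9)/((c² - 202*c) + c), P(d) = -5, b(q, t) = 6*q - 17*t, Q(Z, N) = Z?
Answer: 1408/68945533 ≈ 2.0422e-5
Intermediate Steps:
b(q, t) = -17*t + 6*q
A(c) = -12 - 30/(c² - 201*c) (A(c) = -12 + 6*(-5/((c² - 202*c) + c)) = -12 + 6*(-5/(c² - 201*c)) = -12 - 30/(c² - 201*c))
1/(48979 + A(b(-12, Q(-1, -1)))) = 1/(48979 + 6*(-5 - 2*(-17*(-1) + 6*(-12))² + 402*(-17*(-1) + 6*(-12)))/((-17*(-1) + 6*(-12))*(-201 + (-17*(-1) + 6*(-12))))) = 1/(48979 + 6*(-5 - 2*(17 - 72)² + 402*(17 - 72))/((17 - 72)*(-201 + (17 - 72)))) = 1/(48979 + 6*(-5 - 2*(-55)² + 402*(-55))/(-55*(-201 - 55))) = 1/(48979 + 6*(-1/55)*(-5 - 2*3025 - 22110)/(-256)) = 1/(48979 + 6*(-1/55)*(-1/256)*(-5 - 6050 - 22110)) = 1/(48979 + 6*(-1/55)*(-1/256)*(-28165)) = 1/(48979 - 16899/1408) = 1/(68945533/1408) = 1408/68945533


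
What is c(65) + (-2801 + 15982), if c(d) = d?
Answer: 13246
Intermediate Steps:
c(65) + (-2801 + 15982) = 65 + (-2801 + 15982) = 65 + 13181 = 13246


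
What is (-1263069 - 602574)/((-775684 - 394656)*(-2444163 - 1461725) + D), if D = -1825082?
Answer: -621881/1523738378946 ≈ -4.0813e-7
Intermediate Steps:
(-1263069 - 602574)/((-775684 - 394656)*(-2444163 - 1461725) + D) = (-1263069 - 602574)/((-775684 - 394656)*(-2444163 - 1461725) - 1825082) = -1865643/(-1170340*(-3905888) - 1825082) = -1865643/(4571216961920 - 1825082) = -1865643/4571215136838 = -1865643*1/4571215136838 = -621881/1523738378946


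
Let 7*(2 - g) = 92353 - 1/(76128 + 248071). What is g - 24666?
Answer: -85913059198/2269393 ≈ -37857.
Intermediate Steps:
g = -29936211460/2269393 (g = 2 - (92353 - 1/(76128 + 248071))/7 = 2 - (92353 - 1/324199)/7 = 2 - ⅐*29940750246/324199 = 2 - 29940750246/2269393 = -29936211460/2269393 ≈ -13191.)
g - 24666 = -29936211460/2269393 - 24666 = -85913059198/2269393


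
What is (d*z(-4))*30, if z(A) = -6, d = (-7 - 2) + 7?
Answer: 360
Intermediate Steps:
d = -2 (d = -9 + 7 = -2)
(d*z(-4))*30 = -2*(-6)*30 = 12*30 = 360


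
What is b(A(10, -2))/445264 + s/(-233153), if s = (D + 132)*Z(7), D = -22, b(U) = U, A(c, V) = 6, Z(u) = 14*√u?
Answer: 3/222632 - 1540*√7/233153 ≈ -0.017462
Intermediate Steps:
s = 1540*√7 (s = (-22 + 132)*(14*√7) = 110*(14*√7) = 1540*√7 ≈ 4074.5)
b(A(10, -2))/445264 + s/(-233153) = 6/445264 + (1540*√7)/(-233153) = 6*(1/445264) + (1540*√7)*(-1/233153) = 3/222632 - 1540*√7/233153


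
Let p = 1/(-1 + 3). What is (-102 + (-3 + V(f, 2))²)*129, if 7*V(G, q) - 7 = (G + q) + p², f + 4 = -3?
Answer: -9590247/784 ≈ -12232.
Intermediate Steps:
f = -7 (f = -4 - 3 = -7)
p = ½ (p = 1/2 = ½ ≈ 0.50000)
V(G, q) = 29/28 + G/7 + q/7 (V(G, q) = 1 + ((G + q) + (½)²)/7 = 1 + ((G + q) + ¼)/7 = 1 + (¼ + G + q)/7 = 1 + (1/28 + G/7 + q/7) = 29/28 + G/7 + q/7)
(-102 + (-3 + V(f, 2))²)*129 = (-102 + (-3 + (29/28 + (⅐)*(-7) + (⅐)*2))²)*129 = (-102 + (-3 + (29/28 - 1 + 2/7))²)*129 = (-102 + (-3 + 9/28)²)*129 = (-102 + (-75/28)²)*129 = (-102 + 5625/784)*129 = -74343/784*129 = -9590247/784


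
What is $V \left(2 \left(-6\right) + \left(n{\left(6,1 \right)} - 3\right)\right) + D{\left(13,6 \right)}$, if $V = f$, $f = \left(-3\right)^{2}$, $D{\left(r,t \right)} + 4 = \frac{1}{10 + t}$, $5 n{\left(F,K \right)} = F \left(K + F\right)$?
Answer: $- \frac{5067}{80} \approx -63.338$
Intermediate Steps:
$n{\left(F,K \right)} = \frac{F \left(F + K\right)}{5}$ ($n{\left(F,K \right)} = \frac{F \left(K + F\right)}{5} = \frac{F \left(F + K\right)}{5}$)
$D{\left(r,t \right)} = -4 + \frac{1}{10 + t}$
$f = 9$
$V = 9$
$V \left(2 \left(-6\right) + \left(n{\left(6,1 \right)} - 3\right)\right) + D{\left(13,6 \right)} = 9 \left(2 \left(-6\right) - \left(3 - \frac{6 \left(6 + 1\right)}{5}\right)\right) + \frac{-39 - 24}{10 + 6} = 9 \left(-12 - \left(3 - \frac{42}{5}\right)\right) + \frac{-39 - 24}{16} = 9 \left(-12 + \left(\frac{42}{5} - 3\right)\right) + \frac{1}{16} \left(-63\right) = 9 \left(-12 + \frac{27}{5}\right) - \frac{63}{16} = 9 \left(- \frac{33}{5}\right) - \frac{63}{16} = - \frac{297}{5} - \frac{63}{16} = - \frac{5067}{80}$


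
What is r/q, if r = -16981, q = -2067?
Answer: 16981/2067 ≈ 8.2153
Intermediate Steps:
r/q = -16981/(-2067) = -16981*(-1/2067) = 16981/2067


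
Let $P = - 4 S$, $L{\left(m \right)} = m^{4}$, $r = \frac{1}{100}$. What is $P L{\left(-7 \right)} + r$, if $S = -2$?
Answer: $\frac{1920801}{100} \approx 19208.0$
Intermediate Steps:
$r = \frac{1}{100} \approx 0.01$
$P = 8$ ($P = \left(-4\right) \left(-2\right) = 8$)
$P L{\left(-7 \right)} + r = 8 \left(-7\right)^{4} + \frac{1}{100} = 8 \cdot 2401 + \frac{1}{100} = 19208 + \frac{1}{100} = \frac{1920801}{100}$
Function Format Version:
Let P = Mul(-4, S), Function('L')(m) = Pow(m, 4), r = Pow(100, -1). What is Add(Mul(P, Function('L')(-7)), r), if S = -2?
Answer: Rational(1920801, 100) ≈ 19208.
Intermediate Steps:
r = Rational(1, 100) ≈ 0.010000
P = 8 (P = Mul(-4, -2) = 8)
Add(Mul(P, Function('L')(-7)), r) = Add(Mul(8, Pow(-7, 4)), Rational(1, 100)) = Add(Mul(8, 2401), Rational(1, 100)) = Add(19208, Rational(1, 100)) = Rational(1920801, 100)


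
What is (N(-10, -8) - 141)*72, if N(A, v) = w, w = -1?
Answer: -10224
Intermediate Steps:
N(A, v) = -1
(N(-10, -8) - 141)*72 = (-1 - 141)*72 = -142*72 = -10224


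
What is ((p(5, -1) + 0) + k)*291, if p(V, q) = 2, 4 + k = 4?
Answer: 582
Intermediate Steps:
k = 0 (k = -4 + 4 = 0)
((p(5, -1) + 0) + k)*291 = ((2 + 0) + 0)*291 = (2 + 0)*291 = 2*291 = 582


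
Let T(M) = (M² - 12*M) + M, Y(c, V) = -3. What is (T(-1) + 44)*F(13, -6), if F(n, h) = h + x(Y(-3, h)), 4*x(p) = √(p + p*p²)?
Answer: -336 + 14*I*√30 ≈ -336.0 + 76.681*I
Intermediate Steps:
x(p) = √(p + p³)/4 (x(p) = √(p + p*p²)/4 = √(p + p³)/4)
T(M) = M² - 11*M
F(n, h) = h + I*√30/4 (F(n, h) = h + √(-3 + (-3)³)/4 = h + √(-3 - 27)/4 = h + √(-30)/4 = h + (I*√30)/4 = h + I*√30/4)
(T(-1) + 44)*F(13, -6) = (-(-11 - 1) + 44)*(-6 + I*√30/4) = (-1*(-12) + 44)*(-6 + I*√30/4) = (12 + 44)*(-6 + I*√30/4) = 56*(-6 + I*√30/4) = -336 + 14*I*√30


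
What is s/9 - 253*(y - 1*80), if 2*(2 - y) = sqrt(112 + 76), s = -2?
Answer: 177604/9 + 253*sqrt(47) ≈ 21468.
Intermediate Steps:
y = 2 - sqrt(47) (y = 2 - sqrt(112 + 76)/2 = 2 - sqrt(47) ≈ -4.8557)
s/9 - 253*(y - 1*80) = -2/9 - 253*((2 - sqrt(47)) - 1*80) = -2*1/9 - 253*((2 - sqrt(47)) - 80) = -2/9 - 253*(-78 - sqrt(47)) = -2/9 + (19734 + 253*sqrt(47)) = 177604/9 + 253*sqrt(47)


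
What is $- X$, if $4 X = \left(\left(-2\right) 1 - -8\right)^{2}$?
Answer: $-9$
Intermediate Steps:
$X = 9$ ($X = \frac{\left(\left(-2\right) 1 - -8\right)^{2}}{4} = \frac{\left(-2 + 8\right)^{2}}{4} = \frac{6^{2}}{4} = \frac{1}{4} \cdot 36 = 9$)
$- X = \left(-1\right) 9 = -9$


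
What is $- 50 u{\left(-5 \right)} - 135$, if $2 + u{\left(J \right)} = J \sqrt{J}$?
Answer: $-35 + 250 i \sqrt{5} \approx -35.0 + 559.02 i$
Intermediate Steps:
$u{\left(J \right)} = -2 + J^{\frac{3}{2}}$ ($u{\left(J \right)} = -2 + J \sqrt{J} = -2 + J^{\frac{3}{2}}$)
$- 50 u{\left(-5 \right)} - 135 = - 50 \left(-2 + \left(-5\right)^{\frac{3}{2}}\right) - 135 = - 50 \left(-2 - 5 i \sqrt{5}\right) - 135 = \left(100 + 250 i \sqrt{5}\right) - 135 = -35 + 250 i \sqrt{5}$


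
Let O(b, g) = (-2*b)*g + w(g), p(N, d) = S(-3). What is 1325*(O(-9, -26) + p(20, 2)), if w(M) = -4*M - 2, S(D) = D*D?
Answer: -473025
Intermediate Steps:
S(D) = D**2
w(M) = -2 - 4*M
p(N, d) = 9 (p(N, d) = (-3)**2 = 9)
O(b, g) = -2 - 4*g - 2*b*g (O(b, g) = (-2*b)*g + (-2 - 4*g) = -2*b*g + (-2 - 4*g) = -2 - 4*g - 2*b*g)
1325*(O(-9, -26) + p(20, 2)) = 1325*((-2 - 4*(-26) - 2*(-9)*(-26)) + 9) = 1325*((-2 + 104 - 468) + 9) = 1325*(-366 + 9) = 1325*(-357) = -473025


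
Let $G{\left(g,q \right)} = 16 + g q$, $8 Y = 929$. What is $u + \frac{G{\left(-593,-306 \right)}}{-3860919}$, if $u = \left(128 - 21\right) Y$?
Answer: $\frac{383785479565}{30887352} \approx 12425.0$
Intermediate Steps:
$Y = \frac{929}{8}$ ($Y = \frac{1}{8} \cdot 929 = \frac{929}{8} \approx 116.13$)
$u = \frac{99403}{8}$ ($u = \left(128 - 21\right) \frac{929}{8} = 107 \cdot \frac{929}{8} = \frac{99403}{8} \approx 12425.0$)
$u + \frac{G{\left(-593,-306 \right)}}{-3860919} = \frac{99403}{8} + \frac{16 - -181458}{-3860919} = \frac{99403}{8} + \left(16 + 181458\right) \left(- \frac{1}{3860919}\right) = \frac{99403}{8} + 181474 \left(- \frac{1}{3860919}\right) = \frac{99403}{8} - \frac{181474}{3860919} = \frac{383785479565}{30887352}$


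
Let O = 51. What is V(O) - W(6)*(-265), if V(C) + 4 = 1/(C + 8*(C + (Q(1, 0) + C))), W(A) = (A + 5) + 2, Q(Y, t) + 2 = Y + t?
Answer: 2955820/859 ≈ 3441.0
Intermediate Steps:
Q(Y, t) = -2 + Y + t (Q(Y, t) = -2 + (Y + t) = -2 + Y + t)
W(A) = 7 + A (W(A) = (5 + A) + 2 = 7 + A)
V(C) = -4 + 1/(-8 + 17*C) (V(C) = -4 + 1/(C + 8*(C + ((-2 + 1 + 0) + C))) = -4 + 1/(C + 8*(C + (-1 + C))) = -4 + 1/(C + 8*(-1 + 2*C)) = -4 + 1/(C + (-8 + 16*C)) = -4 + 1/(-8 + 17*C))
V(O) - W(6)*(-265) = (33 - 68*51)/(-8 + 17*51) - (7 + 6)*(-265) = (33 - 3468)/(-8 + 867) - 13*(-265) = -3435/859 - 1*(-3445) = (1/859)*(-3435) + 3445 = -3435/859 + 3445 = 2955820/859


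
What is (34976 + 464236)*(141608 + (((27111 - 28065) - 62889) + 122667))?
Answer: 100058059584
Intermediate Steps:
(34976 + 464236)*(141608 + (((27111 - 28065) - 62889) + 122667)) = 499212*(141608 + ((-954 - 62889) + 122667)) = 499212*(141608 + (-63843 + 122667)) = 499212*(141608 + 58824) = 499212*200432 = 100058059584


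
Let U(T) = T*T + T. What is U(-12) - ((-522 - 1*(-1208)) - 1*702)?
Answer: 148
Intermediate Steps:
U(T) = T + T² (U(T) = T² + T = T + T²)
U(-12) - ((-522 - 1*(-1208)) - 1*702) = -12*(1 - 12) - ((-522 - 1*(-1208)) - 1*702) = -12*(-11) - ((-522 + 1208) - 702) = 132 - (686 - 702) = 132 - 1*(-16) = 132 + 16 = 148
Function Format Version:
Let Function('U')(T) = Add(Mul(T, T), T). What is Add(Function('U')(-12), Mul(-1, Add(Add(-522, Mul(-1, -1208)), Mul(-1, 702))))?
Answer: 148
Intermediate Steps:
Function('U')(T) = Add(T, Pow(T, 2)) (Function('U')(T) = Add(Pow(T, 2), T) = Add(T, Pow(T, 2)))
Add(Function('U')(-12), Mul(-1, Add(Add(-522, Mul(-1, -1208)), Mul(-1, 702)))) = Add(Mul(-12, Add(1, -12)), Mul(-1, Add(Add(-522, Mul(-1, -1208)), Mul(-1, 702)))) = Add(Mul(-12, -11), Mul(-1, Add(Add(-522, 1208), -702))) = Add(132, Mul(-1, Add(686, -702))) = Add(132, Mul(-1, -16)) = Add(132, 16) = 148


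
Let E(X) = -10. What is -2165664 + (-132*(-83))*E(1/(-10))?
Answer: -2275224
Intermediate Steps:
-2165664 + (-132*(-83))*E(1/(-10)) = -2165664 - 132*(-83)*(-10) = -2165664 + 10956*(-10) = -2165664 - 109560 = -2275224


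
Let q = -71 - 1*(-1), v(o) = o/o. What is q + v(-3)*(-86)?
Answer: -156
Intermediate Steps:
v(o) = 1
q = -70 (q = -71 + 1 = -70)
q + v(-3)*(-86) = -70 + 1*(-86) = -70 - 86 = -156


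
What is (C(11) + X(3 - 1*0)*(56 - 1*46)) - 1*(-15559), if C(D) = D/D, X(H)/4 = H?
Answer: 15680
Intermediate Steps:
X(H) = 4*H
C(D) = 1
(C(11) + X(3 - 1*0)*(56 - 1*46)) - 1*(-15559) = (1 + (4*(3 - 1*0))*(56 - 1*46)) - 1*(-15559) = (1 + (4*(3 + 0))*(56 - 46)) + 15559 = (1 + (4*3)*10) + 15559 = (1 + 12*10) + 15559 = (1 + 120) + 15559 = 121 + 15559 = 15680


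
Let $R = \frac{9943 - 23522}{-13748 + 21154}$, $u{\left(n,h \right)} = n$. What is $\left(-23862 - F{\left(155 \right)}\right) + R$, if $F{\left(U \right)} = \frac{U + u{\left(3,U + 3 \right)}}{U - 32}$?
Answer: $- \frac{21739642921}{910938} \approx -23865.0$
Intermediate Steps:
$F{\left(U \right)} = \frac{3 + U}{-32 + U}$ ($F{\left(U \right)} = \frac{U + 3}{U - 32} = \frac{3 + U}{-32 + U}$)
$R = - \frac{13579}{7406} \approx -1.8335$
$\left(-23862 - F{\left(155 \right)}\right) + R = \left(-23862 - \frac{3 + 155}{-32 + 155}\right) - \frac{13579}{7406} = \left(-23862 - \frac{1}{123} \cdot 158\right) - \frac{13579}{7406} = \left(-23862 - \frac{158}{123}\right) - \frac{13579}{7406} = - \frac{2935184}{123} - \frac{13579}{7406} = - \frac{21739642921}{910938}$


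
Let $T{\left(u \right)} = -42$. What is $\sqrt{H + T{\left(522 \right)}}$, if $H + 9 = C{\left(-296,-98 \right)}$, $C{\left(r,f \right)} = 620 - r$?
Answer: $\sqrt{865} \approx 29.411$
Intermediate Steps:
$H = 907$ ($H = -9 + \left(620 - -296\right) = -9 + \left(620 + 296\right) = -9 + 916 = 907$)
$\sqrt{H + T{\left(522 \right)}} = \sqrt{907 - 42} = \sqrt{865}$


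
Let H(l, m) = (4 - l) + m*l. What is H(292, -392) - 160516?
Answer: -275268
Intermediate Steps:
H(l, m) = 4 - l + l*m (H(l, m) = (4 - l) + l*m = 4 - l + l*m)
H(292, -392) - 160516 = (4 - 1*292 + 292*(-392)) - 160516 = (4 - 292 - 114464) - 160516 = -114752 - 160516 = -275268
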